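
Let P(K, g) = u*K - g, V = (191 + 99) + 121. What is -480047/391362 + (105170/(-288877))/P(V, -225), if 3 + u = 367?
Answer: -6925836132175697/5646329861312982 ≈ -1.2266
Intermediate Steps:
u = 364 (u = -3 + 367 = 364)
V = 411 (V = 290 + 121 = 411)
P(K, g) = -g + 364*K (P(K, g) = 364*K - g = -g + 364*K)
-480047/391362 + (105170/(-288877))/P(V, -225) = -480047/391362 + (105170/(-288877))/(-1*(-225) + 364*411) = -480047*1/391362 + (105170*(-1/288877))/(225 + 149604) = -480047/391362 - 105170/288877/149829 = -480047/391362 - 105170/288877*1/149829 = -480047/391362 - 105170/43282152033 = -6925836132175697/5646329861312982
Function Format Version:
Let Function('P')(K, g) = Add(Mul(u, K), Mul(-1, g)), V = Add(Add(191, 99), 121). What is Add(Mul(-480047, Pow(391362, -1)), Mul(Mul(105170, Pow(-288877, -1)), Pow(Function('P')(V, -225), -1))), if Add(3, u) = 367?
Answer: Rational(-6925836132175697, 5646329861312982) ≈ -1.2266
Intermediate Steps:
u = 364 (u = Add(-3, 367) = 364)
V = 411 (V = Add(290, 121) = 411)
Function('P')(K, g) = Add(Mul(-1, g), Mul(364, K)) (Function('P')(K, g) = Add(Mul(364, K), Mul(-1, g)) = Add(Mul(-1, g), Mul(364, K)))
Add(Mul(-480047, Pow(391362, -1)), Mul(Mul(105170, Pow(-288877, -1)), Pow(Function('P')(V, -225), -1))) = Add(Mul(-480047, Pow(391362, -1)), Mul(Mul(105170, Pow(-288877, -1)), Pow(Add(Mul(-1, -225), Mul(364, 411)), -1))) = Add(Mul(-480047, Rational(1, 391362)), Mul(Mul(105170, Rational(-1, 288877)), Pow(Add(225, 149604), -1))) = Add(Rational(-480047, 391362), Mul(Rational(-105170, 288877), Pow(149829, -1))) = Add(Rational(-480047, 391362), Mul(Rational(-105170, 288877), Rational(1, 149829))) = Add(Rational(-480047, 391362), Rational(-105170, 43282152033)) = Rational(-6925836132175697, 5646329861312982)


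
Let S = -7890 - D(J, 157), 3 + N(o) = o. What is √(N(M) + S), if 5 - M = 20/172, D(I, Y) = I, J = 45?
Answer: 2*I*√3667083/43 ≈ 89.068*I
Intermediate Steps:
M = 210/43 (M = 5 - 20/172 = 5 - 1*5/43 = 5 - 5/43 = 210/43 ≈ 4.8837)
N(o) = -3 + o
S = -7935 (S = -7890 - 1*45 = -7890 - 45 = -7935)
√(N(M) + S) = √((-3 + 210/43) - 7935) = √(81/43 - 7935) = √(-341124/43) = 2*I*√3667083/43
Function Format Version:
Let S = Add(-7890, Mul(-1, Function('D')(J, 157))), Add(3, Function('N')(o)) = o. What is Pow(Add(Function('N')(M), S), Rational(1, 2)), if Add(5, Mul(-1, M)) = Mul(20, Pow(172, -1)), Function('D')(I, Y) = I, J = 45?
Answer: Mul(Rational(2, 43), I, Pow(3667083, Rational(1, 2))) ≈ Mul(89.068, I)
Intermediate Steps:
M = Rational(210, 43) (M = Add(5, Mul(-1, Mul(20, Pow(172, -1)))) = Add(5, Mul(-1, Mul(20, Rational(1, 172)))) = Add(5, Mul(-1, Rational(5, 43))) = Add(5, Rational(-5, 43)) = Rational(210, 43) ≈ 4.8837)
Function('N')(o) = Add(-3, o)
S = -7935 (S = Add(-7890, Mul(-1, 45)) = Add(-7890, -45) = -7935)
Pow(Add(Function('N')(M), S), Rational(1, 2)) = Pow(Add(Add(-3, Rational(210, 43)), -7935), Rational(1, 2)) = Pow(Add(Rational(81, 43), -7935), Rational(1, 2)) = Pow(Rational(-341124, 43), Rational(1, 2)) = Mul(Rational(2, 43), I, Pow(3667083, Rational(1, 2)))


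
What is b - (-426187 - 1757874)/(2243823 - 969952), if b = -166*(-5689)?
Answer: 1203012835815/1273871 ≈ 9.4438e+5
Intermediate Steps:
b = 944374
b - (-426187 - 1757874)/(2243823 - 969952) = 944374 - (-426187 - 1757874)/(2243823 - 969952) = 944374 - (-2184061)/1273871 = 944374 - 1*(-2184061/1273871) = 944374 + 2184061/1273871 = 1203012835815/1273871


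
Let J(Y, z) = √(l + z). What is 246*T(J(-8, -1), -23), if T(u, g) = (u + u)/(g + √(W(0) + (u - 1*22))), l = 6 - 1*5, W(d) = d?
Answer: 0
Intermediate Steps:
l = 1 (l = 6 - 5 = 1)
J(Y, z) = √(1 + z)
T(u, g) = 2*u/(g + √(-22 + u)) (T(u, g) = (u + u)/(g + √(0 + (u - 1*22))) = (2*u)/(g + √(0 + (u - 22))) = (2*u)/(g + √(0 + (-22 + u))) = (2*u)/(g + √(-22 + u)) = 2*u/(g + √(-22 + u)))
246*T(J(-8, -1), -23) = 246*(2*√(1 - 1)/(-23 + √(-22 + √(1 - 1)))) = 246*(2*√0/(-23 + √(-22 + √0))) = 246*(2*0/(-23 + √(-22 + 0))) = 246*(2*0/(-23 + √(-22))) = 246*(2*0/(-23 + I*√22)) = 246*0 = 0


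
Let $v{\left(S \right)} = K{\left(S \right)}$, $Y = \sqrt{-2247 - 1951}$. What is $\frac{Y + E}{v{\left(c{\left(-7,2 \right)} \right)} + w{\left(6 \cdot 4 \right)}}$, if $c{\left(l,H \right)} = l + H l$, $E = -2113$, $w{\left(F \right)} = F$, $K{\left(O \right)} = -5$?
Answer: $- \frac{2113}{19} + \frac{i \sqrt{4198}}{19} \approx -111.21 + 3.4101 i$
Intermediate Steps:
$Y = i \sqrt{4198}$ ($Y = \sqrt{-4198} = i \sqrt{4198} \approx 64.792 i$)
$v{\left(S \right)} = -5$
$\frac{Y + E}{v{\left(c{\left(-7,2 \right)} \right)} + w{\left(6 \cdot 4 \right)}} = \frac{i \sqrt{4198} - 2113}{-5 + 6 \cdot 4} = \frac{-2113 + i \sqrt{4198}}{-5 + 24} = \frac{-2113 + i \sqrt{4198}}{19} = \left(-2113 + i \sqrt{4198}\right) \frac{1}{19} = - \frac{2113}{19} + \frac{i \sqrt{4198}}{19}$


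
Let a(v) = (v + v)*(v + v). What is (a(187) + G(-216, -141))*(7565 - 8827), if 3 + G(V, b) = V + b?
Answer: -176069192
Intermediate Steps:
a(v) = 4*v² (a(v) = (2*v)*(2*v) = 4*v²)
G(V, b) = -3 + V + b (G(V, b) = -3 + (V + b) = -3 + V + b)
(a(187) + G(-216, -141))*(7565 - 8827) = (4*187² + (-3 - 216 - 141))*(7565 - 8827) = (4*34969 - 360)*(-1262) = (139876 - 360)*(-1262) = 139516*(-1262) = -176069192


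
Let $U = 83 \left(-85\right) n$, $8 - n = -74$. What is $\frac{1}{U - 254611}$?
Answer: $- \frac{1}{833121} \approx -1.2003 \cdot 10^{-6}$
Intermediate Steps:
$n = 82$ ($n = 8 - -74 = 8 + 74 = 82$)
$U = -578510$ ($U = 83 \left(-85\right) 82 = \left(-7055\right) 82 = -578510$)
$\frac{1}{U - 254611} = \frac{1}{-578510 - 254611} = \frac{1}{-833121} = - \frac{1}{833121}$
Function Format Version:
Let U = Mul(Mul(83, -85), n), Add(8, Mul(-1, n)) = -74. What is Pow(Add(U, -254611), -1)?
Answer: Rational(-1, 833121) ≈ -1.2003e-6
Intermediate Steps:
n = 82 (n = Add(8, Mul(-1, -74)) = Add(8, 74) = 82)
U = -578510 (U = Mul(Mul(83, -85), 82) = Mul(-7055, 82) = -578510)
Pow(Add(U, -254611), -1) = Pow(Add(-578510, -254611), -1) = Pow(-833121, -1) = Rational(-1, 833121)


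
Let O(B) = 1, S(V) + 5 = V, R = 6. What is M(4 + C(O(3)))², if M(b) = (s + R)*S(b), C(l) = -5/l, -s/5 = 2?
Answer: 576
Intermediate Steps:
S(V) = -5 + V
s = -10 (s = -5*2 = -10)
M(b) = 20 - 4*b (M(b) = (-10 + 6)*(-5 + b) = -4*(-5 + b) = 20 - 4*b)
M(4 + C(O(3)))² = (20 - 4*(4 - 5/1))² = (20 - 4*(4 - 5*1))² = (20 - 4*(4 - 5))² = (20 - 4*(-1))² = (20 + 4)² = 24² = 576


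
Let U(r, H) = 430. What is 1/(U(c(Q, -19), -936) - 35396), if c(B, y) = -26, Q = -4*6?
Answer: -1/34966 ≈ -2.8599e-5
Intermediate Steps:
Q = -24
1/(U(c(Q, -19), -936) - 35396) = 1/(430 - 35396) = 1/(-34966) = -1/34966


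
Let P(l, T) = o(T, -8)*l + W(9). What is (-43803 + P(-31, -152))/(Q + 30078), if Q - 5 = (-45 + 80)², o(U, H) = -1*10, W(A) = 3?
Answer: -21745/15654 ≈ -1.3891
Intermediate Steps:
o(U, H) = -10
P(l, T) = 3 - 10*l (P(l, T) = -10*l + 3 = 3 - 10*l)
Q = 1230 (Q = 5 + (-45 + 80)² = 5 + 35² = 5 + 1225 = 1230)
(-43803 + P(-31, -152))/(Q + 30078) = (-43803 + (3 - 10*(-31)))/(1230 + 30078) = (-43803 + (3 + 310))/31308 = (-43803 + 313)*(1/31308) = -43490*1/31308 = -21745/15654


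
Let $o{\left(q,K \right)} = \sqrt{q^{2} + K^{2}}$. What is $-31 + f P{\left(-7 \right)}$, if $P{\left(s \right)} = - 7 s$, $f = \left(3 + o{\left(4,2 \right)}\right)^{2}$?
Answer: $1390 + 588 \sqrt{5} \approx 2704.8$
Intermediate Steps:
$o{\left(q,K \right)} = \sqrt{K^{2} + q^{2}}$
$f = \left(3 + 2 \sqrt{5}\right)^{2}$ ($f = \left(3 + \sqrt{2^{2} + 4^{2}}\right)^{2} = \left(3 + \sqrt{4 + 16}\right)^{2} = \left(3 + \sqrt{20}\right)^{2} = \left(3 + 2 \sqrt{5}\right)^{2} \approx 55.833$)
$-31 + f P{\left(-7 \right)} = -31 + \left(29 + 12 \sqrt{5}\right) \left(\left(-7\right) \left(-7\right)\right) = -31 + \left(29 + 12 \sqrt{5}\right) 49 = -31 + \left(1421 + 588 \sqrt{5}\right) = 1390 + 588 \sqrt{5}$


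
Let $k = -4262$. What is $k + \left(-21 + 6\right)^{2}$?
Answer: $-4037$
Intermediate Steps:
$k + \left(-21 + 6\right)^{2} = -4262 + \left(-21 + 6\right)^{2} = -4262 + \left(-15\right)^{2} = -4262 + 225 = -4037$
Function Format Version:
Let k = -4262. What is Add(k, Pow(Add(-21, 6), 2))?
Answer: -4037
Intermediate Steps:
Add(k, Pow(Add(-21, 6), 2)) = Add(-4262, Pow(Add(-21, 6), 2)) = Add(-4262, Pow(-15, 2)) = Add(-4262, 225) = -4037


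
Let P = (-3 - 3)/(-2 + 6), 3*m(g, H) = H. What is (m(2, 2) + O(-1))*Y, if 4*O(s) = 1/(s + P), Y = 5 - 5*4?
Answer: -17/2 ≈ -8.5000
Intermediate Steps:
m(g, H) = H/3
P = -3/2 (P = -6/4 = -6*¼ = -3/2 ≈ -1.5000)
Y = -15 (Y = 5 - 20 = -15)
O(s) = 1/(4*(-3/2 + s)) (O(s) = 1/(4*(s - 3/2)) = 1/(4*(-3/2 + s)))
(m(2, 2) + O(-1))*Y = ((⅓)*2 + 1/(2*(-3 + 2*(-1))))*(-15) = (⅔ + 1/(2*(-3 - 2)))*(-15) = (⅔ + (½)/(-5))*(-15) = (⅔ + (½)*(-⅕))*(-15) = (⅔ - ⅒)*(-15) = (17/30)*(-15) = -17/2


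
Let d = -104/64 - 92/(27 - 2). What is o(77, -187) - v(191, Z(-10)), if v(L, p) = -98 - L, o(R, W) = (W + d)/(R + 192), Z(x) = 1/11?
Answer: 15509739/53800 ≈ 288.29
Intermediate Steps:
d = -1061/200 (d = -104*1/64 - 92/25 = -13/8 - 92*1/25 = -13/8 - 92/25 = -1061/200 ≈ -5.3050)
Z(x) = 1/11
o(R, W) = (-1061/200 + W)/(192 + R) (o(R, W) = (W - 1061/200)/(R + 192) = (-1061/200 + W)/(192 + R))
o(77, -187) - v(191, Z(-10)) = (-1061/200 - 187)/(192 + 77) - (-98 - 1*191) = -38461/200/269 - (-98 - 191) = (1/269)*(-38461/200) - 1*(-289) = -38461/53800 + 289 = 15509739/53800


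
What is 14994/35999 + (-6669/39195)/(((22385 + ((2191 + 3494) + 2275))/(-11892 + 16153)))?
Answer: 47893100809/121983511475 ≈ 0.39262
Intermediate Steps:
14994/35999 + (-6669/39195)/(((22385 + ((2191 + 3494) + 2275))/(-11892 + 16153))) = 14994*(1/35999) + (-6669*1/39195)/(((22385 + (5685 + 2275))/4261)) = 14994/35999 - 57*4261/(22385 + 7960)/335 = 14994/35999 - 57/(335*(30345*(1/4261))) = 14994/35999 - 57/(335*30345/4261) = 14994/35999 - 57/335*4261/30345 = 14994/35999 - 80959/3388525 = 47893100809/121983511475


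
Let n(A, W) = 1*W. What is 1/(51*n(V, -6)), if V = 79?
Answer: -1/306 ≈ -0.0032680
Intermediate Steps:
n(A, W) = W
1/(51*n(V, -6)) = 1/(51*(-6)) = 1/(-306) = -1/306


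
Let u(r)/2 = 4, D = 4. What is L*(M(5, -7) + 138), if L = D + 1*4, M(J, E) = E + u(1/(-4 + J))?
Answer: 1112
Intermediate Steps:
u(r) = 8 (u(r) = 2*4 = 8)
M(J, E) = 8 + E (M(J, E) = E + 8 = 8 + E)
L = 8 (L = 4 + 1*4 = 4 + 4 = 8)
L*(M(5, -7) + 138) = 8*((8 - 7) + 138) = 8*(1 + 138) = 8*139 = 1112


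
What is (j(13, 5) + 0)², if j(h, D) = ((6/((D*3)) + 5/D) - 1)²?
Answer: 16/625 ≈ 0.025600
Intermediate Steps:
j(h, D) = (-1 + 7/D)² (j(h, D) = ((6/((3*D)) + 5/D) - 1)² = ((6*(1/(3*D)) + 5/D) - 1)² = ((2/D + 5/D) - 1)² = (7/D - 1)² = (-1 + 7/D)²)
(j(13, 5) + 0)² = ((-7 + 5)²/5² + 0)² = ((1/25)*(-2)² + 0)² = ((1/25)*4 + 0)² = (4/25 + 0)² = (4/25)² = 16/625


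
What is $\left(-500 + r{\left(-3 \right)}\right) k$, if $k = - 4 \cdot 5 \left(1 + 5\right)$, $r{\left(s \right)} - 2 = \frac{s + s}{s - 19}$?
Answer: $\frac{657000}{11} \approx 59727.0$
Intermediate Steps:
$r{\left(s \right)} = 2 + \frac{2 s}{-19 + s}$ ($r{\left(s \right)} = 2 + \frac{s + s}{s - 19} = 2 + \frac{2 s}{-19 + s}$)
$k = -120$ ($k = - 4 \cdot 5 \cdot 6 = \left(-4\right) 30 = -120$)
$\left(-500 + r{\left(-3 \right)}\right) k = \left(-500 + \frac{2 \left(-19 + 2 \left(-3\right)\right)}{-19 - 3}\right) \left(-120\right) = \left(-500 + \frac{2 \left(-19 - 6\right)}{-22}\right) \left(-120\right) = \left(-500 + 2 \left(- \frac{1}{22}\right) \left(-25\right)\right) \left(-120\right) = \left(-500 + \frac{25}{11}\right) \left(-120\right) = \left(- \frac{5475}{11}\right) \left(-120\right) = \frac{657000}{11}$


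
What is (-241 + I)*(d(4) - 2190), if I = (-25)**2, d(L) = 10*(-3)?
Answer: -852480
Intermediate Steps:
d(L) = -30
I = 625
(-241 + I)*(d(4) - 2190) = (-241 + 625)*(-30 - 2190) = 384*(-2220) = -852480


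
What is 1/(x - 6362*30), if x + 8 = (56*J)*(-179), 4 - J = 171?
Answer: 1/1483140 ≈ 6.7424e-7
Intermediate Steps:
J = -167 (J = 4 - 1*171 = 4 - 171 = -167)
x = 1674000 (x = -8 + (56*(-167))*(-179) = -8 - 9352*(-179) = -8 + 1674008 = 1674000)
1/(x - 6362*30) = 1/(1674000 - 6362*30) = 1/(1674000 - 190860) = 1/1483140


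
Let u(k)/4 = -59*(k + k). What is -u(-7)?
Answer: -3304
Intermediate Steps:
u(k) = -472*k (u(k) = 4*(-59*(k + k)) = 4*(-118*k) = -472*k)
-u(-7) = -(-472)*(-7) = -1*3304 = -3304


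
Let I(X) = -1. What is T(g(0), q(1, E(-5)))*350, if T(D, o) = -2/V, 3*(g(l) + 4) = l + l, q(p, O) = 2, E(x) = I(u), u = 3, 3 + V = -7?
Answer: 70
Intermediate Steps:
V = -10 (V = -3 - 7 = -10)
E(x) = -1
g(l) = -4 + 2*l/3 (g(l) = -4 + (l + l)/3 = -4 + (2*l)/3 = -4 + 2*l/3)
T(D, o) = 1/5 (T(D, o) = -2/(-10) = -2*(-1/10) = 1/5)
T(g(0), q(1, E(-5)))*350 = (1/5)*350 = 70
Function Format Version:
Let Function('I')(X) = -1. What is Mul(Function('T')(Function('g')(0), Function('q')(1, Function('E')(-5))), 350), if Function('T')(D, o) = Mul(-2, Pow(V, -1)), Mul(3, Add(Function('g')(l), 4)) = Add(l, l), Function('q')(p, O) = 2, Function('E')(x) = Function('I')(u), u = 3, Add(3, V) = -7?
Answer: 70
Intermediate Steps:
V = -10 (V = Add(-3, -7) = -10)
Function('E')(x) = -1
Function('g')(l) = Add(-4, Mul(Rational(2, 3), l)) (Function('g')(l) = Add(-4, Mul(Rational(1, 3), Add(l, l))) = Add(-4, Mul(Rational(1, 3), Mul(2, l))) = Add(-4, Mul(Rational(2, 3), l)))
Function('T')(D, o) = Rational(1, 5) (Function('T')(D, o) = Mul(-2, Pow(-10, -1)) = Mul(-2, Rational(-1, 10)) = Rational(1, 5))
Mul(Function('T')(Function('g')(0), Function('q')(1, Function('E')(-5))), 350) = Mul(Rational(1, 5), 350) = 70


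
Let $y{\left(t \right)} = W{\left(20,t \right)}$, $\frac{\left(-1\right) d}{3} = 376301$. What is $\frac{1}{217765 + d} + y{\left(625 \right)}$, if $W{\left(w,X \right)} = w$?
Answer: $\frac{18222759}{911138} \approx 20.0$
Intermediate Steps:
$d = -1128903$ ($d = \left(-3\right) 376301 = -1128903$)
$y{\left(t \right)} = 20$
$\frac{1}{217765 + d} + y{\left(625 \right)} = \frac{1}{217765 - 1128903} + 20 = \frac{1}{-911138} + 20 = - \frac{1}{911138} + 20 = \frac{18222759}{911138}$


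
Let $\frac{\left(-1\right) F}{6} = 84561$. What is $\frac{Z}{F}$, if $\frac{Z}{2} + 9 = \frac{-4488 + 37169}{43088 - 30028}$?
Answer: $\frac{84859}{3313099980} \approx 2.5613 \cdot 10^{-5}$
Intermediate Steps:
$F = -507366$ ($F = \left(-6\right) 84561 = -507366$)
$Z = - \frac{84859}{6530}$ ($Z = -18 + 2 \frac{-4488 + 37169}{43088 - 30028} = -18 + 2 \frac{32681}{43088 - 30028} = -18 + 2 \cdot \frac{32681}{13060} = -18 + \frac{32681}{6530} = - \frac{84859}{6530} \approx -12.995$)
$\frac{Z}{F} = - \frac{84859}{6530 \left(-507366\right)} = \left(- \frac{84859}{6530}\right) \left(- \frac{1}{507366}\right) = \frac{84859}{3313099980}$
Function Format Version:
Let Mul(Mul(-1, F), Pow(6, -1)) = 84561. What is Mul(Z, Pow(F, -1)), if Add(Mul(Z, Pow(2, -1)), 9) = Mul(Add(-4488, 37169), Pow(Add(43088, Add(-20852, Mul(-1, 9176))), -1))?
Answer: Rational(84859, 3313099980) ≈ 2.5613e-5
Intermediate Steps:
F = -507366 (F = Mul(-6, 84561) = -507366)
Z = Rational(-84859, 6530) (Z = Add(-18, Mul(2, Mul(Add(-4488, 37169), Pow(Add(43088, Add(-20852, Mul(-1, 9176))), -1)))) = Add(-18, Mul(2, Mul(32681, Pow(Add(43088, Add(-20852, -9176)), -1)))) = Add(-18, Mul(2, Mul(32681, Pow(Add(43088, -30028), -1)))) = Add(-18, Mul(2, Mul(32681, Pow(13060, -1)))) = Add(-18, Mul(2, Mul(32681, Rational(1, 13060)))) = Add(-18, Mul(2, Rational(32681, 13060))) = Add(-18, Rational(32681, 6530)) = Rational(-84859, 6530) ≈ -12.995)
Mul(Z, Pow(F, -1)) = Mul(Rational(-84859, 6530), Pow(-507366, -1)) = Mul(Rational(-84859, 6530), Rational(-1, 507366)) = Rational(84859, 3313099980)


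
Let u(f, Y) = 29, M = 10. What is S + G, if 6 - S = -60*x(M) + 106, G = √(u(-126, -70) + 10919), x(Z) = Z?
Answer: 500 + 2*√2737 ≈ 604.63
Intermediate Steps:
G = 2*√2737 (G = √(29 + 10919) = √10948 = 2*√2737 ≈ 104.63)
S = 500 (S = 6 - (-60*10 + 106) = 6 - (-600 + 106) = 6 - 1*(-494) = 6 + 494 = 500)
S + G = 500 + 2*√2737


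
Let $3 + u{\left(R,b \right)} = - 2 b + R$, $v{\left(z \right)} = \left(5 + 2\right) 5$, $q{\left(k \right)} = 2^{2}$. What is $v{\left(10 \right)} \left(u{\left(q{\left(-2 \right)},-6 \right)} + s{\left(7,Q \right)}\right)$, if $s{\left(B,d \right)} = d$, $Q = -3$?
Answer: $350$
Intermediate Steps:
$q{\left(k \right)} = 4$
$v{\left(z \right)} = 35$ ($v{\left(z \right)} = 7 \cdot 5 = 35$)
$u{\left(R,b \right)} = -3 + R - 2 b$ ($u{\left(R,b \right)} = -3 + \left(- 2 b + R\right) = -3 + \left(R - 2 b\right) = -3 + R - 2 b$)
$v{\left(10 \right)} \left(u{\left(q{\left(-2 \right)},-6 \right)} + s{\left(7,Q \right)}\right) = 35 \left(\left(-3 + 4 - -12\right) - 3\right) = 35 \left(\left(-3 + 4 + 12\right) - 3\right) = 35 \left(13 - 3\right) = 35 \cdot 10 = 350$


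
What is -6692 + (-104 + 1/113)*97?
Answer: -1896043/113 ≈ -16779.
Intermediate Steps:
-6692 + (-104 + 1/113)*97 = -6692 - 11751/113*97 = -6692 - 1139847/113 = -1896043/113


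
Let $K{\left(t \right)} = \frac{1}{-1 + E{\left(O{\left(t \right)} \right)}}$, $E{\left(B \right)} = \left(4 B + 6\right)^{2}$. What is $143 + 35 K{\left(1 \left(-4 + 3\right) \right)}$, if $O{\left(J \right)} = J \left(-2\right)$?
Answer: $\frac{5584}{39} \approx 143.18$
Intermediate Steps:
$O{\left(J \right)} = - 2 J$
$E{\left(B \right)} = \left(6 + 4 B\right)^{2}$
$K{\left(t \right)} = \frac{1}{-1 + 4 \left(3 - 4 t\right)^{2}}$ ($K{\left(t \right)} = \frac{1}{-1 + 4 \left(3 + 2 \left(- 2 t\right)\right)^{2}} = \frac{1}{-1 + 4 \left(3 - 4 t\right)^{2}}$)
$143 + 35 K{\left(1 \left(-4 + 3\right) \right)} = 143 + \frac{35}{-1 + 4 \left(3 - 4 \cdot 1 \left(-4 + 3\right)\right)^{2}} = 143 + \frac{35}{-1 + 4 \left(3 - 4 \cdot 1 \left(-1\right)\right)^{2}} = 143 + \frac{35}{-1 + 4 \left(3 - -4\right)^{2}} = 143 + \frac{35}{-1 + 4 \left(3 + 4\right)^{2}} = 143 + \frac{35}{-1 + 4 \cdot 7^{2}} = 143 + \frac{35}{-1 + 4 \cdot 49} = 143 + \frac{35}{-1 + 196} = 143 + \frac{35}{195} = 143 + 35 \cdot \frac{1}{195} = 143 + \frac{7}{39} = \frac{5584}{39}$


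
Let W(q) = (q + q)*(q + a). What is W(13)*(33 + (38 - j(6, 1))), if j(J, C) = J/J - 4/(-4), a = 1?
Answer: 25116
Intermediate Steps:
W(q) = 2*q*(1 + q) (W(q) = (q + q)*(q + 1) = (2*q)*(1 + q) = 2*q*(1 + q))
j(J, C) = 2 (j(J, C) = 1 - 4*(-1/4) = 1 + 1 = 2)
W(13)*(33 + (38 - j(6, 1))) = (2*13*(1 + 13))*(33 + (38 - 1*2)) = (2*13*14)*(33 + (38 - 2)) = 364*(33 + 36) = 364*69 = 25116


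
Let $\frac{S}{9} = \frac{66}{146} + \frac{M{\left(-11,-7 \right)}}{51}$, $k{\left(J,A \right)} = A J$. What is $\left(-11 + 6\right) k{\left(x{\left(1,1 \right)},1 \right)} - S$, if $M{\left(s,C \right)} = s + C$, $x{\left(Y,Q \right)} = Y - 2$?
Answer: $\frac{5098}{1241} \approx 4.108$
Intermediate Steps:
$x{\left(Y,Q \right)} = -2 + Y$
$M{\left(s,C \right)} = C + s$
$S = \frac{1107}{1241}$ ($S = 9 \left(\frac{66}{146} + \frac{-7 - 11}{51}\right) = 9 \left(66 \cdot \frac{1}{146} - \frac{6}{17}\right) = 9 \left(\frac{33}{73} - \frac{6}{17}\right) = 9 \cdot \frac{123}{1241} = \frac{1107}{1241} \approx 0.89202$)
$\left(-11 + 6\right) k{\left(x{\left(1,1 \right)},1 \right)} - S = \left(-11 + 6\right) 1 \left(-2 + 1\right) - \frac{1107}{1241} = - 5 \cdot 1 \left(-1\right) - \frac{1107}{1241} = \left(-5\right) \left(-1\right) - \frac{1107}{1241} = 5 - \frac{1107}{1241} = \frac{5098}{1241}$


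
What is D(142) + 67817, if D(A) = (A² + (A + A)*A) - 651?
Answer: 127658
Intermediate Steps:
D(A) = -651 + 3*A² (D(A) = (A² + (2*A)*A) - 651 = (A² + 2*A²) - 651 = 3*A² - 651 = -651 + 3*A²)
D(142) + 67817 = (-651 + 3*142²) + 67817 = (-651 + 3*20164) + 67817 = (-651 + 60492) + 67817 = 59841 + 67817 = 127658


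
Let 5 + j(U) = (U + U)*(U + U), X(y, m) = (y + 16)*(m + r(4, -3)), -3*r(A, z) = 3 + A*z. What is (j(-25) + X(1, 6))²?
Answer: 7011904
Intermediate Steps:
r(A, z) = -1 - A*z/3 (r(A, z) = -(3 + A*z)/3 = -1 - A*z/3)
X(y, m) = (3 + m)*(16 + y) (X(y, m) = (y + 16)*(m + (-1 - ⅓*4*(-3))) = (16 + y)*(m + (-1 + 4)) = (16 + y)*(m + 3) = (16 + y)*(3 + m) = (3 + m)*(16 + y))
j(U) = -5 + 4*U² (j(U) = -5 + (U + U)*(U + U) = -5 + (2*U)*(2*U) = -5 + 4*U²)
(j(-25) + X(1, 6))² = ((-5 + 4*(-25)²) + (48 + 3*1 + 16*6 + 6*1))² = ((-5 + 4*625) + (48 + 3 + 96 + 6))² = ((-5 + 2500) + 153)² = (2495 + 153)² = 2648² = 7011904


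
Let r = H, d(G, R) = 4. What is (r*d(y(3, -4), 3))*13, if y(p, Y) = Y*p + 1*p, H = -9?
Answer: -468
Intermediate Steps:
y(p, Y) = p + Y*p (y(p, Y) = Y*p + p = p + Y*p)
r = -9
(r*d(y(3, -4), 3))*13 = -9*4*13 = -36*13 = -468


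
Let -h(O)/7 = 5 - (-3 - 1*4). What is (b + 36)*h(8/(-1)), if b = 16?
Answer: -4368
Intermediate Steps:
h(O) = -84 (h(O) = -7*(5 - (-3 - 1*4)) = -7*(5 - (-3 - 4)) = -7*(5 - 1*(-7)) = -7*(5 + 7) = -7*12 = -84)
(b + 36)*h(8/(-1)) = (16 + 36)*(-84) = 52*(-84) = -4368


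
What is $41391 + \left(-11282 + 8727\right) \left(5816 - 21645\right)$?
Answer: $40484486$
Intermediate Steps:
$41391 + \left(-11282 + 8727\right) \left(5816 - 21645\right) = 41391 - -40443095 = 41391 + 40443095 = 40484486$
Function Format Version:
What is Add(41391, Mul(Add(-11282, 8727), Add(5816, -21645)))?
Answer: 40484486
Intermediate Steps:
Add(41391, Mul(Add(-11282, 8727), Add(5816, -21645))) = Add(41391, Mul(-2555, -15829)) = Add(41391, 40443095) = 40484486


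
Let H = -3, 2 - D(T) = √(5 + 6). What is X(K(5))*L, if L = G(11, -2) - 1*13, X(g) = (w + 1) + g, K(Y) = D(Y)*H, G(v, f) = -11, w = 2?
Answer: 72 - 72*√11 ≈ -166.80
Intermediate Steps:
D(T) = 2 - √11 (D(T) = 2 - √(5 + 6) = 2 - √11)
K(Y) = -6 + 3*√11 (K(Y) = (2 - √11)*(-3) = -6 + 3*√11)
X(g) = 3 + g (X(g) = (2 + 1) + g = 3 + g)
L = -24 (L = -11 - 1*13 = -11 - 13 = -24)
X(K(5))*L = (3 + (-6 + 3*√11))*(-24) = (-3 + 3*√11)*(-24) = 72 - 72*√11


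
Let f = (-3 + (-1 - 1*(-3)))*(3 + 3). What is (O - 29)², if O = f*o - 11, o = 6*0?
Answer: 1600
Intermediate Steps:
o = 0
f = -6 (f = (-3 + (-1 + 3))*6 = (-3 + 2)*6 = -1*6 = -6)
O = -11 (O = -6*0 - 11 = 0 - 11 = -11)
(O - 29)² = (-11 - 29)² = (-40)² = 1600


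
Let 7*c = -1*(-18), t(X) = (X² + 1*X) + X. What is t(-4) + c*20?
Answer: 416/7 ≈ 59.429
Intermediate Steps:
t(X) = X² + 2*X (t(X) = (X² + X) + X = (X + X²) + X = X² + 2*X)
c = 18/7 (c = (-1*(-18))/7 = (⅐)*18 = 18/7 ≈ 2.5714)
t(-4) + c*20 = -4*(2 - 4) + (18/7)*20 = -4*(-2) + 360/7 = 8 + 360/7 = 416/7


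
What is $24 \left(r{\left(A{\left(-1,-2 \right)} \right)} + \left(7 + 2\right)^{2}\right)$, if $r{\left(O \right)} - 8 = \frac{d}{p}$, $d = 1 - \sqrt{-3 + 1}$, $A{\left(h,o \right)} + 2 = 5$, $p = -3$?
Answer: $2128 + 8 i \sqrt{2} \approx 2128.0 + 11.314 i$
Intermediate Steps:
$A{\left(h,o \right)} = 3$ ($A{\left(h,o \right)} = -2 + 5 = 3$)
$d = 1 - i \sqrt{2}$ ($d = 1 - \sqrt{-2} = 1 - i \sqrt{2} \approx 1.0 - 1.4142 i$)
$r{\left(O \right)} = \frac{23}{3} + \frac{i \sqrt{2}}{3}$ ($r{\left(O \right)} = 8 + \frac{1 - i \sqrt{2}}{-3} = 8 + \left(1 - i \sqrt{2}\right) \left(- \frac{1}{3}\right) = 8 - \left(\frac{1}{3} - \frac{i \sqrt{2}}{3}\right) = \frac{23}{3} + \frac{i \sqrt{2}}{3}$)
$24 \left(r{\left(A{\left(-1,-2 \right)} \right)} + \left(7 + 2\right)^{2}\right) = 24 \left(\left(\frac{23}{3} + \frac{i \sqrt{2}}{3}\right) + \left(7 + 2\right)^{2}\right) = 24 \left(\left(\frac{23}{3} + \frac{i \sqrt{2}}{3}\right) + 9^{2}\right) = 24 \left(\left(\frac{23}{3} + \frac{i \sqrt{2}}{3}\right) + 81\right) = 24 \left(\frac{266}{3} + \frac{i \sqrt{2}}{3}\right) = 2128 + 8 i \sqrt{2}$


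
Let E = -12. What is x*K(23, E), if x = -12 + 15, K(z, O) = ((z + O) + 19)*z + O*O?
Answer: 2502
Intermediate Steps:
K(z, O) = O**2 + z*(19 + O + z) (K(z, O) = ((O + z) + 19)*z + O**2 = (19 + O + z)*z + O**2 = z*(19 + O + z) + O**2 = O**2 + z*(19 + O + z))
x = 3
x*K(23, E) = 3*((-12)**2 + 23**2 + 19*23 - 12*23) = 3*(144 + 529 + 437 - 276) = 3*834 = 2502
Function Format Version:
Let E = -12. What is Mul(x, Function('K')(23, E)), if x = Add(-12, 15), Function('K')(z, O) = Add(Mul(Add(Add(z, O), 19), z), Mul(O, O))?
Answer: 2502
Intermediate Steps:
Function('K')(z, O) = Add(Pow(O, 2), Mul(z, Add(19, O, z))) (Function('K')(z, O) = Add(Mul(Add(Add(O, z), 19), z), Pow(O, 2)) = Add(Mul(Add(19, O, z), z), Pow(O, 2)) = Add(Mul(z, Add(19, O, z)), Pow(O, 2)) = Add(Pow(O, 2), Mul(z, Add(19, O, z))))
x = 3
Mul(x, Function('K')(23, E)) = Mul(3, Add(Pow(-12, 2), Pow(23, 2), Mul(19, 23), Mul(-12, 23))) = Mul(3, Add(144, 529, 437, -276)) = Mul(3, 834) = 2502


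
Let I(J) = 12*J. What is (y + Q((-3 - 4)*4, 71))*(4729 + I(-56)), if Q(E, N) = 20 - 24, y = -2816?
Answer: -11440740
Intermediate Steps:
Q(E, N) = -4
(y + Q((-3 - 4)*4, 71))*(4729 + I(-56)) = (-2816 - 4)*(4729 + 12*(-56)) = -2820*(4729 - 672) = -2820*4057 = -11440740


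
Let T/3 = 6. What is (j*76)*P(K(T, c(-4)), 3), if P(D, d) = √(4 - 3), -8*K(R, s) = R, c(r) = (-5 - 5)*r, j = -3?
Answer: -228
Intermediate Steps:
T = 18 (T = 3*6 = 18)
c(r) = -10*r
K(R, s) = -R/8
P(D, d) = 1 (P(D, d) = √1 = 1)
(j*76)*P(K(T, c(-4)), 3) = -3*76*1 = -228*1 = -228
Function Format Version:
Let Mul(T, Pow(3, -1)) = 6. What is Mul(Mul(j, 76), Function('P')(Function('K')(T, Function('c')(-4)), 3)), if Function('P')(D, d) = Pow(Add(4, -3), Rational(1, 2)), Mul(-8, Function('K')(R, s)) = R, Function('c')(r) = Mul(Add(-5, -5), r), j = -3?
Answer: -228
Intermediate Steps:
T = 18 (T = Mul(3, 6) = 18)
Function('c')(r) = Mul(-10, r)
Function('K')(R, s) = Mul(Rational(-1, 8), R)
Function('P')(D, d) = 1 (Function('P')(D, d) = Pow(1, Rational(1, 2)) = 1)
Mul(Mul(j, 76), Function('P')(Function('K')(T, Function('c')(-4)), 3)) = Mul(Mul(-3, 76), 1) = Mul(-228, 1) = -228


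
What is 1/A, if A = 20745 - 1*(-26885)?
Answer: 1/47630 ≈ 2.0995e-5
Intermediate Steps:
A = 47630 (A = 20745 + 26885 = 47630)
1/A = 1/47630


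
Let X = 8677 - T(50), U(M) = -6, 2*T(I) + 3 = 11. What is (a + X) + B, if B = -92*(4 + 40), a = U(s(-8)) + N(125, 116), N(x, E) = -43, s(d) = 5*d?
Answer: 4576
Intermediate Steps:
T(I) = 4 (T(I) = -3/2 + (½)*11 = -3/2 + 11/2 = 4)
X = 8673 (X = 8677 - 1*4 = 8677 - 4 = 8673)
a = -49 (a = -6 - 43 = -49)
B = -4048 (B = -92*44 = -4048)
(a + X) + B = (-49 + 8673) - 4048 = 8624 - 4048 = 4576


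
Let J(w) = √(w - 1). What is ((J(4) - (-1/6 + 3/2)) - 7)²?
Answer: 652/9 - 50*√3/3 ≈ 43.577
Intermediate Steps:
J(w) = √(-1 + w)
((J(4) - (-1/6 + 3/2)) - 7)² = ((√(-1 + 4) - (-1/6 + 3/2)) - 7)² = ((√3 - (-1*⅙ + 3*(½))) - 7)² = ((√3 - (-⅙ + 3/2)) - 7)² = ((√3 - 1*4/3) - 7)² = ((√3 - 4/3) - 7)² = ((-4/3 + √3) - 7)² = (-25/3 + √3)²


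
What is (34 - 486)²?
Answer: 204304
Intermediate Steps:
(34 - 486)² = (-452)² = 204304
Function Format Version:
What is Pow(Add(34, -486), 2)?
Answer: 204304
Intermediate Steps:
Pow(Add(34, -486), 2) = Pow(-452, 2) = 204304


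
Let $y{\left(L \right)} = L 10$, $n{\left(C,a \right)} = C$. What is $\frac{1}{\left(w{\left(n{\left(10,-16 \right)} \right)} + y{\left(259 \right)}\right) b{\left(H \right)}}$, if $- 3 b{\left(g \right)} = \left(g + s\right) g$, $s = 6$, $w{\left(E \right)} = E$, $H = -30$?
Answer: $- \frac{1}{624000} \approx -1.6026 \cdot 10^{-6}$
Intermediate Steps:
$y{\left(L \right)} = 10 L$
$b{\left(g \right)} = - \frac{g \left(6 + g\right)}{3}$ ($b{\left(g \right)} = - \frac{\left(g + 6\right) g}{3} = - \frac{\left(6 + g\right) g}{3} = - \frac{g \left(6 + g\right)}{3}$)
$\frac{1}{\left(w{\left(n{\left(10,-16 \right)} \right)} + y{\left(259 \right)}\right) b{\left(H \right)}} = \frac{1}{\left(10 + 10 \cdot 259\right) \left(\left(- \frac{1}{3}\right) \left(-30\right) \left(6 - 30\right)\right)} = \frac{1}{\left(10 + 2590\right) \left(\left(- \frac{1}{3}\right) \left(-30\right) \left(-24\right)\right)} = \frac{1}{2600 \left(-240\right)} = \frac{1}{2600} \left(- \frac{1}{240}\right) = - \frac{1}{624000}$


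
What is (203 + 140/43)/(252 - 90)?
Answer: 8869/6966 ≈ 1.2732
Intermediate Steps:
(203 + 140/43)/(252 - 90) = (203 + 140*(1/43))/162 = (203 + 140/43)*(1/162) = (8869/43)*(1/162) = 8869/6966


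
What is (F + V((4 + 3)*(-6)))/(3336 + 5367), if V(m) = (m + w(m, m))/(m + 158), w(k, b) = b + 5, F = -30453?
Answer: -3532627/1009548 ≈ -3.4992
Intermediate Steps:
w(k, b) = 5 + b
V(m) = (5 + 2*m)/(158 + m) (V(m) = (m + (5 + m))/(m + 158) = (5 + 2*m)/(158 + m))
(F + V((4 + 3)*(-6)))/(3336 + 5367) = (-30453 + (5 + 2*((4 + 3)*(-6)))/(158 + (4 + 3)*(-6)))/(3336 + 5367) = (-30453 + (5 + 2*(7*(-6)))/(158 + 7*(-6)))/8703 = (-30453 + (5 + 2*(-42))/(158 - 42))*(1/8703) = (-30453 + (5 - 84)/116)*(1/8703) = (-30453 + (1/116)*(-79))*(1/8703) = (-30453 - 79/116)*(1/8703) = -3532627/116*1/8703 = -3532627/1009548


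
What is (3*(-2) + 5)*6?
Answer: -6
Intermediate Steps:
(3*(-2) + 5)*6 = (-6 + 5)*6 = -1*6 = -6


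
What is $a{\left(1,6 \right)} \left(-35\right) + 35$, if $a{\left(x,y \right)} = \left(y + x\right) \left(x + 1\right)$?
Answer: $-455$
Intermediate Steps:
$a{\left(x,y \right)} = \left(1 + x\right) \left(x + y\right)$ ($a{\left(x,y \right)} = \left(x + y\right) \left(1 + x\right) = \left(1 + x\right) \left(x + y\right)$)
$a{\left(1,6 \right)} \left(-35\right) + 35 = \left(1 + 6 + 1^{2} + 1 \cdot 6\right) \left(-35\right) + 35 = \left(1 + 6 + 1 + 6\right) \left(-35\right) + 35 = 14 \left(-35\right) + 35 = -490 + 35 = -455$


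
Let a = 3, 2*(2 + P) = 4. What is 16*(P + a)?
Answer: 48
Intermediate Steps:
P = 0 (P = -2 + (½)*4 = -2 + 2 = 0)
16*(P + a) = 16*(0 + 3) = 16*3 = 48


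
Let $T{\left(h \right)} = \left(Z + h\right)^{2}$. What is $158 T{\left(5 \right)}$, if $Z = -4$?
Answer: $158$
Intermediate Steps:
$T{\left(h \right)} = \left(-4 + h\right)^{2}$
$158 T{\left(5 \right)} = 158 \left(-4 + 5\right)^{2} = 158 \cdot 1^{2} = 158 \cdot 1 = 158$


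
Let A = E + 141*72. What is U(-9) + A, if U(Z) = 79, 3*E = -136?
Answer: 30557/3 ≈ 10186.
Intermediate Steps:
E = -136/3 (E = (1/3)*(-136) = -136/3 ≈ -45.333)
A = 30320/3 (A = -136/3 + 141*72 = -136/3 + 10152 = 30320/3 ≈ 10107.)
U(-9) + A = 79 + 30320/3 = 30557/3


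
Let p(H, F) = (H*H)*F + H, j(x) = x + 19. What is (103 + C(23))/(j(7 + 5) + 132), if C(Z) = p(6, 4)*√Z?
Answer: 103/163 + 150*√23/163 ≈ 5.0452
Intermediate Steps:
j(x) = 19 + x
p(H, F) = H + F*H² (p(H, F) = H²*F + H = F*H² + H = H + F*H²)
C(Z) = 150*√Z (C(Z) = (6*(1 + 4*6))*√Z = (6*(1 + 24))*√Z = (6*25)*√Z = 150*√Z)
(103 + C(23))/(j(7 + 5) + 132) = (103 + 150*√23)/((19 + (7 + 5)) + 132) = (103 + 150*√23)/((19 + 12) + 132) = (103 + 150*√23)/(31 + 132) = (103 + 150*√23)/163 = (103 + 150*√23)*(1/163) = 103/163 + 150*√23/163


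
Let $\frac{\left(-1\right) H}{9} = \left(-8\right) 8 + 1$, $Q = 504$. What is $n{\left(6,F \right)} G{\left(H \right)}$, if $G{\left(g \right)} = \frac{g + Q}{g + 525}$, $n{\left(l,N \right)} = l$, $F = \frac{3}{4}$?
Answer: $\frac{153}{26} \approx 5.8846$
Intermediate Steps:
$F = \frac{3}{4}$ ($F = 3 \cdot \frac{1}{4} = \frac{3}{4} \approx 0.75$)
$H = 567$ ($H = - 9 \left(\left(-8\right) 8 + 1\right) = - 9 \left(-64 + 1\right) = \left(-9\right) \left(-63\right) = 567$)
$G{\left(g \right)} = \frac{504 + g}{525 + g}$ ($G{\left(g \right)} = \frac{g + 504}{g + 525} = \frac{504 + g}{525 + g}$)
$n{\left(6,F \right)} G{\left(H \right)} = 6 \frac{504 + 567}{525 + 567} = 6 \cdot \frac{1}{1092} \cdot 1071 = 6 \cdot \frac{51}{52} = \frac{153}{26}$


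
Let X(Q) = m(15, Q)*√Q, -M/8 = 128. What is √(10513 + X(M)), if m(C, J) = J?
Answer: √(10513 - 32768*I) ≈ 149.88 - 109.32*I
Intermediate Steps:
M = -1024 (M = -8*128 = -1024)
X(Q) = Q^(3/2) (X(Q) = Q*√Q = Q^(3/2))
√(10513 + X(M)) = √(10513 + (-1024)^(3/2)) = √(10513 - 32768*I)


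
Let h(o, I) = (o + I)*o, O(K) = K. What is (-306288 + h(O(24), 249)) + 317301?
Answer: 17565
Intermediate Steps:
h(o, I) = o*(I + o) (h(o, I) = (I + o)*o = o*(I + o))
(-306288 + h(O(24), 249)) + 317301 = (-306288 + 24*(249 + 24)) + 317301 = (-306288 + 24*273) + 317301 = (-306288 + 6552) + 317301 = -299736 + 317301 = 17565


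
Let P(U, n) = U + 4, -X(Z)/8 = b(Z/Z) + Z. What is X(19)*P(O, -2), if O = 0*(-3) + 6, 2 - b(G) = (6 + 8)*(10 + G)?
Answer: 10640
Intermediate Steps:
b(G) = -138 - 14*G (b(G) = 2 - (6 + 8)*(10 + G) = 2 - 14*(10 + G) = 2 - (140 + 14*G) = 2 + (-140 - 14*G) = -138 - 14*G)
X(Z) = 1216 - 8*Z (X(Z) = -8*((-138 - 14*Z/Z) + Z) = -8*((-138 - 14*1) + Z) = -8*((-138 - 14) + Z) = -8*(-152 + Z) = 1216 - 8*Z)
O = 6 (O = 0 + 6 = 6)
P(U, n) = 4 + U
X(19)*P(O, -2) = (1216 - 8*19)*(4 + 6) = (1216 - 152)*10 = 1064*10 = 10640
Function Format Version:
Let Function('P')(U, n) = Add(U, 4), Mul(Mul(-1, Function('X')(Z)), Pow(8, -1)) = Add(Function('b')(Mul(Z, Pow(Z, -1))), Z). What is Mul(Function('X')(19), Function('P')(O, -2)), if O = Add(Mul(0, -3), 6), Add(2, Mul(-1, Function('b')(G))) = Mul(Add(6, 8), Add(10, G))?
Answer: 10640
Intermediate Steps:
Function('b')(G) = Add(-138, Mul(-14, G)) (Function('b')(G) = Add(2, Mul(-1, Mul(Add(6, 8), Add(10, G)))) = Add(2, Mul(-1, Mul(14, Add(10, G)))) = Add(2, Mul(-1, Add(140, Mul(14, G)))) = Add(2, Add(-140, Mul(-14, G))) = Add(-138, Mul(-14, G)))
Function('X')(Z) = Add(1216, Mul(-8, Z)) (Function('X')(Z) = Mul(-8, Add(Add(-138, Mul(-14, Mul(Z, Pow(Z, -1)))), Z)) = Mul(-8, Add(Add(-138, Mul(-14, 1)), Z)) = Mul(-8, Add(Add(-138, -14), Z)) = Mul(-8, Add(-152, Z)) = Add(1216, Mul(-8, Z)))
O = 6 (O = Add(0, 6) = 6)
Function('P')(U, n) = Add(4, U)
Mul(Function('X')(19), Function('P')(O, -2)) = Mul(Add(1216, Mul(-8, 19)), Add(4, 6)) = Mul(Add(1216, -152), 10) = Mul(1064, 10) = 10640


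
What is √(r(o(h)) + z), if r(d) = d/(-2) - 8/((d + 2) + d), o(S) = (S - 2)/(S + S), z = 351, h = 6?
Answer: √12522/6 ≈ 18.650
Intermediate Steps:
o(S) = (-2 + S)/(2*S) (o(S) = (-2 + S)/((2*S)) = (-2 + S)*(1/(2*S)) = (-2 + S)/(2*S))
r(d) = -8/(2 + 2*d) - d/2 (r(d) = d*(-½) - 8/((2 + d) + d) = -d/2 - 8/(2 + 2*d) = -8/(2 + 2*d) - d/2)
√(r(o(h)) + z) = √((-8 - (-2 + 6)/(2*6) - ((½)*(-2 + 6)/6)²)/(2*(1 + (½)*(-2 + 6)/6)) + 351) = √((-8 - 4/(2*6) - ((½)*(⅙)*4)²)/(2*(1 + (½)*(⅙)*4)) + 351) = √((-8 - 1*⅓ - (⅓)²)/(2*(1 + ⅓)) + 351) = √((-8 - ⅓ - 1*⅑)/(2*(4/3)) + 351) = √((½)*(¾)*(-8 - ⅓ - ⅑) + 351) = √((½)*(¾)*(-76/9) + 351) = √(-19/6 + 351) = √(2087/6) = √12522/6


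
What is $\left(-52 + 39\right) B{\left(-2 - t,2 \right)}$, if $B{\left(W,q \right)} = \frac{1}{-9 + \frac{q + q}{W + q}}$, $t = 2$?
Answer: $\frac{13}{11} \approx 1.1818$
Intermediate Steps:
$B{\left(W,q \right)} = \frac{1}{-9 + \frac{2 q}{W + q}}$
$\left(-52 + 39\right) B{\left(-2 - t,2 \right)} = \left(-52 + 39\right) \frac{- (-2 - 2) - 2}{7 \cdot 2 + 9 \left(-2 - 2\right)} = - 13 \frac{- (-2 - 2) - 2}{14 + 9 \left(-2 - 2\right)} = - 13 \frac{\left(-1\right) \left(-4\right) - 2}{14 + 9 \left(-4\right)} = - 13 \frac{4 - 2}{14 - 36} = - 13 \frac{1}{-22} \cdot 2 = - 13 \left(\left(- \frac{1}{22}\right) 2\right) = \left(-13\right) \left(- \frac{1}{11}\right) = \frac{13}{11}$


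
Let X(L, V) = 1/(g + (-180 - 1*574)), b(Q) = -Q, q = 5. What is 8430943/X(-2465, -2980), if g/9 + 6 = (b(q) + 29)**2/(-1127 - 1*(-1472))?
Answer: -768834554056/115 ≈ -6.6855e+9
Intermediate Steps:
g = -4482/115 (g = -54 + 9*((-1*5 + 29)**2/(-1127 - 1*(-1472))) = -54 + 9*((-5 + 29)**2/(-1127 + 1472)) = -54 + 9*(24**2/345) = -54 + 9*(576*(1/345)) = -54 + 9*(192/115) = -54 + 1728/115 = -4482/115 ≈ -38.974)
X(L, V) = -115/91192 (X(L, V) = 1/(-4482/115 + (-180 - 1*574)) = 1/(-4482/115 + (-180 - 574)) = 1/(-4482/115 - 754) = 1/(-91192/115) = -115/91192)
8430943/X(-2465, -2980) = 8430943/(-115/91192) = 8430943*(-91192/115) = -768834554056/115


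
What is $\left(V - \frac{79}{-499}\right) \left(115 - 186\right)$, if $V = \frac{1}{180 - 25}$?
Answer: $- \frac{904824}{77345} \approx -11.699$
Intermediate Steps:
$V = \frac{1}{155} \approx 0.0064516$
$\left(V - \frac{79}{-499}\right) \left(115 - 186\right) = \left(\frac{1}{155} - \frac{79}{-499}\right) \left(115 - 186\right) = \left(\frac{1}{155} - - \frac{79}{499}\right) \left(-71\right) = \left(\frac{1}{155} + \frac{79}{499}\right) \left(-71\right) = \frac{12744}{77345} \left(-71\right) = - \frac{904824}{77345}$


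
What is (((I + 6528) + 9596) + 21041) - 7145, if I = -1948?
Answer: 28072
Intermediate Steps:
(((I + 6528) + 9596) + 21041) - 7145 = (((-1948 + 6528) + 9596) + 21041) - 7145 = ((4580 + 9596) + 21041) - 7145 = (14176 + 21041) - 7145 = 35217 - 7145 = 28072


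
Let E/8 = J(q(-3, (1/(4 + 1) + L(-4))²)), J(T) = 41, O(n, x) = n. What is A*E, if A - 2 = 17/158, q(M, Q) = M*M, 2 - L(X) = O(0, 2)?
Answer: 54612/79 ≈ 691.29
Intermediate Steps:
L(X) = 2 (L(X) = 2 - 1*0 = 2 + 0 = 2)
q(M, Q) = M²
A = 333/158 (A = 2 + 17/158 = 333/158 ≈ 2.1076)
E = 328 (E = 8*41 = 328)
A*E = (333/158)*328 = 54612/79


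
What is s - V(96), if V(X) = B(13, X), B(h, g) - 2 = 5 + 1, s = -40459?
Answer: -40467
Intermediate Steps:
B(h, g) = 8 (B(h, g) = 2 + (5 + 1) = 2 + 6 = 8)
V(X) = 8
s - V(96) = -40459 - 1*8 = -40459 - 8 = -40467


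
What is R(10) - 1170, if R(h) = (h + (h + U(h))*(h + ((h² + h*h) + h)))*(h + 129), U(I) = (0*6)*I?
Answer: 306020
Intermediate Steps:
U(I) = 0 (U(I) = 0*I = 0)
R(h) = (129 + h)*(h + h*(2*h + 2*h²)) (R(h) = (h + (h + 0)*(h + ((h² + h*h) + h)))*(h + 129) = (h + h*(h + ((h² + h²) + h)))*(129 + h) = (h + h*(h + (2*h² + h)))*(129 + h) = (h + h*(h + (h + 2*h²)))*(129 + h) = (h + h*(2*h + 2*h²))*(129 + h) = (129 + h)*(h + h*(2*h + 2*h²)))
R(10) - 1170 = 10*(129 + 2*10³ + 259*10 + 260*10²) - 1170 = 10*(129 + 2*1000 + 2590 + 260*100) - 1170 = 10*(129 + 2000 + 2590 + 26000) - 1170 = 10*30719 - 1170 = 307190 - 1170 = 306020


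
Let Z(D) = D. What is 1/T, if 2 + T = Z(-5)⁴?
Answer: 1/623 ≈ 0.0016051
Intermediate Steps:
T = 623 (T = -2 + (-5)⁴ = -2 + 625 = 623)
1/T = 1/623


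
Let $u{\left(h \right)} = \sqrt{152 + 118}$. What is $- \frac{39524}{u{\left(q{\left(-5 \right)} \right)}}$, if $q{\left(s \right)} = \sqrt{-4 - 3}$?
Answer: $- \frac{19762 \sqrt{30}}{45} \approx -2405.4$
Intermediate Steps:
$q{\left(s \right)} = i \sqrt{7}$ ($q{\left(s \right)} = \sqrt{-7} = i \sqrt{7}$)
$u{\left(h \right)} = 3 \sqrt{30}$ ($u{\left(h \right)} = \sqrt{270} = 3 \sqrt{30}$)
$- \frac{39524}{u{\left(q{\left(-5 \right)} \right)}} = - \frac{39524}{3 \sqrt{30}} = - 39524 \frac{\sqrt{30}}{90} = - \frac{19762 \sqrt{30}}{45}$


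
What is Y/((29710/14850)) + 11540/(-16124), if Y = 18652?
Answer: 111642953485/11976101 ≈ 9322.1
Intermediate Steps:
Y/((29710/14850)) + 11540/(-16124) = 18652/((29710/14850)) + 11540/(-16124) = 18652/((29710*(1/14850))) + 11540*(-1/16124) = 18652/(2971/1485) - 2885/4031 = 18652*(1485/2971) - 2885/4031 = 27698220/2971 - 2885/4031 = 111642953485/11976101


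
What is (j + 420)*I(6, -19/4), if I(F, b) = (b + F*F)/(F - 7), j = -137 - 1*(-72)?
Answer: -44375/4 ≈ -11094.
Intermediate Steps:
j = -65 (j = -137 + 72 = -65)
I(F, b) = (b + F**2)/(-7 + F)
(j + 420)*I(6, -19/4) = (-65 + 420)*((-19/4 + 6**2)/(-7 + 6)) = 355*((-19*1/4 + 36)/(-1)) = 355*(-(-19/4 + 36)) = 355*(-1*125/4) = 355*(-125/4) = -44375/4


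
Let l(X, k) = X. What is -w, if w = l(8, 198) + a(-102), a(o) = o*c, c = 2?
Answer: 196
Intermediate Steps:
a(o) = 2*o (a(o) = o*2 = 2*o)
w = -196 (w = 8 + 2*(-102) = 8 - 204 = -196)
-w = -1*(-196) = 196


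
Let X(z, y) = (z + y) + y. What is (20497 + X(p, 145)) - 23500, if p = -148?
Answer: -2861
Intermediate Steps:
X(z, y) = z + 2*y (X(z, y) = (y + z) + y = z + 2*y)
(20497 + X(p, 145)) - 23500 = (20497 + (-148 + 2*145)) - 23500 = (20497 + (-148 + 290)) - 23500 = (20497 + 142) - 23500 = 20639 - 23500 = -2861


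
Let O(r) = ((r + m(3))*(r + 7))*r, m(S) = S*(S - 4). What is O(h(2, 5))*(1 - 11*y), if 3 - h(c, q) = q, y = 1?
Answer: -500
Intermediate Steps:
h(c, q) = 3 - q
m(S) = S*(-4 + S)
O(r) = r*(-3 + r)*(7 + r) (O(r) = ((r + 3*(-4 + 3))*(r + 7))*r = ((r + 3*(-1))*(7 + r))*r = ((r - 3)*(7 + r))*r = ((-3 + r)*(7 + r))*r = r*(-3 + r)*(7 + r))
O(h(2, 5))*(1 - 11*y) = ((3 - 1*5)*(-21 + (3 - 1*5)² + 4*(3 - 1*5)))*(1 - 11*1) = ((3 - 5)*(-21 + (3 - 5)² + 4*(3 - 5)))*(1 - 11) = -2*(-21 + (-2)² + 4*(-2))*(-10) = -2*(-21 + 4 - 8)*(-10) = -2*(-25)*(-10) = 50*(-10) = -500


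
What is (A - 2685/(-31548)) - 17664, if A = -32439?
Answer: -526882253/10516 ≈ -50103.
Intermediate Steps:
(A - 2685/(-31548)) - 17664 = (-32439 - 2685/(-31548)) - 17664 = (-32439 - 2685*(-1/31548)) - 17664 = (-32439 + 895/10516) - 17664 = -341127629/10516 - 17664 = -526882253/10516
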